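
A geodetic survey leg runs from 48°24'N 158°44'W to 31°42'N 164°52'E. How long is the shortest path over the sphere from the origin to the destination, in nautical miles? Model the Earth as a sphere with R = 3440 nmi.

1924 nmi

cos σ = sin φ₁ sin φ₂ + cos φ₁ cos φ₂ cos Δλ
      = sin(48.40°)sin(31.70°) + cos(48.40°)cos(31.70°)cos(-36.40°) = 0.8476
σ = 32.047° → d = Rσ = 3440·0.55933 = 1924 nmi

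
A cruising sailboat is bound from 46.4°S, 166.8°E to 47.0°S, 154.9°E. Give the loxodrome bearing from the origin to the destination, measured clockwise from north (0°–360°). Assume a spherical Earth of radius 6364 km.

Meridional parts: M(φ₁)=-0.9164, M(φ₂)=-0.9316 → ΔM = -0.0153;  Δλ = -0.2077 rad
tan C = Δλ / ΔM = +13.6019 → C = 265.80°

265.8°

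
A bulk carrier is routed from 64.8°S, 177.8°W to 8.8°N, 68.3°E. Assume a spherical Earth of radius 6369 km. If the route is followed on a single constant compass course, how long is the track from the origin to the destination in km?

Rhumb course C = atan2(Δλ, Δψ) with Δψ = ln[tan(π/4+φ₂/2)/tan(π/4+φ₁/2)] = +1.6524, Δλ = -1.9879 → C = 309.73°
d = R·|Δφ| / |cos C| = 6369·1.28456 / 0.63923 = 12799 km

12799 km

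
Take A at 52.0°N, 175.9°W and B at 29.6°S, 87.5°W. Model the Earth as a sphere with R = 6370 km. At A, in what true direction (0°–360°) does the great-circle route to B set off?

θ = atan2( sin Δλ·cos φ₂ ,  cos φ₁ sin φ₂ − sin φ₁ cos φ₂ cos Δλ )
  = atan2(+0.8692, -0.3232) = 110.40°

110.4°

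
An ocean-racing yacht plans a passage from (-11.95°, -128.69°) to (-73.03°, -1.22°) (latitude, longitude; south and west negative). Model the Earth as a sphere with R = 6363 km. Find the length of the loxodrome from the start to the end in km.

Rhumb course C = atan2(Δλ, Δψ) with Δψ = ln[tan(π/4+φ₂/2)/tan(π/4+φ₁/2)] = -1.6925, Δλ = +2.2248 → C = 127.26°
d = R·|Δφ| / |cos C| = 6363·1.06605 / 0.60546 = 11203 km

11203 km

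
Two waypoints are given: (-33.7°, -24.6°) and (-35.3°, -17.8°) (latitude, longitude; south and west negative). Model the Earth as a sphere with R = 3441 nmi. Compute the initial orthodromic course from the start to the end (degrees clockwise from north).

107.8°

θ = atan2( sin Δλ·cos φ₂ ,  cos φ₁ sin φ₂ − sin φ₁ cos φ₂ cos Δλ )
  = atan2(+0.0966, -0.0311) = 107.84°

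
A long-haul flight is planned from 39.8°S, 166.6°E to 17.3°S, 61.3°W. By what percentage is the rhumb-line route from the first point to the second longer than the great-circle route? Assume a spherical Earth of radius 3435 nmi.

Great circle: σ = 1.8770 rad → d_gc = Rσ = 6447.4 nmi
Rhumb: Δφ = +0.3927, Δλ = +2.3056, Δψ = +0.4517, q = Δφ/Δψ = 0.8693 → d_rh = R√(Δφ²+q²Δλ²) = 7015.8 nmi
Excess = (7015.8 − 6447.4) / 6447.4 = 568.4 / 6447.4 = 8.82% ≈ 8.8%

8.8%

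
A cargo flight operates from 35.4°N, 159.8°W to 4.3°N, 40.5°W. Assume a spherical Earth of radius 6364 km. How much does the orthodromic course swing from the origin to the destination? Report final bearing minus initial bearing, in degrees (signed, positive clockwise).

At departure: θ₁ = atan2(sin Δλ cos φ₂, cos φ₁ sin φ₂ − sin φ₁ cos φ₂ cos Δλ) = 68.43°
At arrival: θ₂ = atan2(sin Δλ cos φ₁, −cos φ₂ sin φ₁ + sin φ₂ cos φ₁ cos Δλ) = 130.52°
Δθ = θ₂ − θ₁ = +62.1°

+62.1°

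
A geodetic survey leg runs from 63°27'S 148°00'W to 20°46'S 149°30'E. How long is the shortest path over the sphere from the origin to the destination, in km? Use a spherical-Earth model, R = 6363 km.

6588 km

Haversine: a = sin²(Δφ/2)+cos φ₁ cos φ₂ sin²(Δλ/2) = 0.24492;  σ = 2·atan2(√a,√(1−a))
σ = 59.326° → d = Rσ = 6363·1.03543 = 6588 km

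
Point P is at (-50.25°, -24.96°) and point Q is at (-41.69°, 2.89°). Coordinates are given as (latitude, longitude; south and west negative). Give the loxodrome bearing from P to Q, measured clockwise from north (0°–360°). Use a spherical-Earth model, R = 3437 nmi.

66.1°

Meridional parts: M(φ₁)=-1.0175, M(φ₂)=-0.8019 → ΔM = +0.2156;  Δλ = +0.4861 rad
tan C = Δλ / ΔM = +2.2547 → C = 66.08°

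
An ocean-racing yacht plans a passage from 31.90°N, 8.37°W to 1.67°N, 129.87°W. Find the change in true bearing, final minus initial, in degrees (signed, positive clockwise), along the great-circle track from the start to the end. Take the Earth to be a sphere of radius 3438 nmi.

-56.2°

At departure: θ₁ = atan2(sin Δλ cos φ₂, cos φ₁ sin φ₂ − sin φ₁ cos φ₂ cos Δλ) = 289.44°
At arrival: θ₂ = atan2(sin Δλ cos φ₁, −cos φ₂ sin φ₁ + sin φ₂ cos φ₁ cos Δλ) = 233.22°
Δθ = θ₂ − θ₁ = -56.2°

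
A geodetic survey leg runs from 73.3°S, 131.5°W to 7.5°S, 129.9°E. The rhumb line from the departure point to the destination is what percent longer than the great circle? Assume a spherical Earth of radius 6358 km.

7.1%

Great circle: σ = 1.4883 rad → d_gc = Rσ = 9462.5 km
Rhumb: Δφ = +1.1484, Δλ = -1.7209, Δψ = +1.7876, q = Δφ/Δψ = 0.6424 → d_rh = R√(Δφ²+q²Δλ²) = 10135.4 km
Excess = (10135.4 − 9462.5) / 9462.5 = 672.9 / 9462.5 = 7.11% ≈ 7.1%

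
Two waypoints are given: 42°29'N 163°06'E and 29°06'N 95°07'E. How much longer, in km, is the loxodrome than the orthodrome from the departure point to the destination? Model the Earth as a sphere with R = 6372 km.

139 km

Great circle: cos σ = sin φ₁ sin φ₂ + cos φ₁ cos φ₂ cos Δλ,  σ = 0.9643 rad → d_gc = 6144.3 km
Rhumb line: Δψ = -0.2893, q = Δφ/Δψ = 0.8074, d_rh = R√(Δφ²+q²Δλ²) = 6283.0 km
Excess = 6283.0 − 6144.3 = 138.7 ≈ 139 km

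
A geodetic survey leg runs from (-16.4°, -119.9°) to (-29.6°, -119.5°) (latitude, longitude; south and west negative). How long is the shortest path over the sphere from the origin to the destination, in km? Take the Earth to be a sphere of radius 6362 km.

1466 km

Haversine: a = sin²(Δφ/2)+cos φ₁ cos φ₂ sin²(Δλ/2) = 0.01322;  σ = 2·atan2(√a,√(1−a))
σ = 13.205° → d = Rσ = 6362·0.23047 = 1466 km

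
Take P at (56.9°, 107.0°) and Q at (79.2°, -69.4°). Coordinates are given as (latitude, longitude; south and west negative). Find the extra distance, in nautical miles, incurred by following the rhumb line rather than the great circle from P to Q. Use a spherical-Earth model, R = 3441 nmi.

1205 nmi

Great circle: cos σ = sin φ₁ sin φ₂ + cos φ₁ cos φ₂ cos Δλ,  σ = 0.7659 rad → d_gc = 2635.49 nmi
Rhumb line: Δψ = +1.1454, q = Δφ/Δψ = 0.3398, d_rh = R√(Δφ²+q²Δλ²) = 3840.96 nmi
Excess = 3840.96 − 2635.49 = 1205.47 ≈ 1205 nmi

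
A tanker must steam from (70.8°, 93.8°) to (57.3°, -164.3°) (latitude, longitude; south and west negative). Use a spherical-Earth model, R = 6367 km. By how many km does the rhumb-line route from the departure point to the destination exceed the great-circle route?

Great circle: cos σ = sin φ₁ sin φ₂ + cos φ₁ cos φ₂ cos Δλ,  σ = 0.7105 rad → d_gc = 4523.4 km
Rhumb line: Δψ = -0.5507, q = Δφ/Δψ = 0.4278, d_rh = R√(Δφ²+q²Δλ²) = 5071.7 km
Excess = 5071.7 − 4523.4 = 548.3 ≈ 548 km

548 km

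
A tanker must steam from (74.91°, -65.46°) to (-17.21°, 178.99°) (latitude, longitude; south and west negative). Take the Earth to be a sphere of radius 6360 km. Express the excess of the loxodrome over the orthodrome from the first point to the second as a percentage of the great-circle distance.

Great circle: σ = 1.9746 rad → d_gc = Rσ = 12558.5 km
Rhumb: Δφ = -1.6078, Δλ = -2.0167, Δψ = -2.3265, q = Δφ/Δψ = 0.6911 → d_rh = R√(Δφ²+q²Δλ²) = 13532.6 km
Excess = (13532.6 − 12558.5) / 12558.5 = 974.1 / 12558.5 = 7.76% ≈ 7.8%

7.8%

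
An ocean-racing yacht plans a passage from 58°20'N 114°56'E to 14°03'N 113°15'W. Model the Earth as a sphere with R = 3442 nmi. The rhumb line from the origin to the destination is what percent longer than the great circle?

12.6%

Great circle: σ = 1.7041 rad → d_gc = Rσ = 5865.6 nmi
Rhumb: Δφ = -0.7729, Δλ = +2.3006, Δψ = -1.0125, q = Δφ/Δψ = 0.7634 → d_rh = R√(Δφ²+q²Δλ²) = 6604.4 nmi
Excess = (6604.4 − 5865.6) / 5865.6 = 738.8 / 5865.6 = 12.60% ≈ 12.6%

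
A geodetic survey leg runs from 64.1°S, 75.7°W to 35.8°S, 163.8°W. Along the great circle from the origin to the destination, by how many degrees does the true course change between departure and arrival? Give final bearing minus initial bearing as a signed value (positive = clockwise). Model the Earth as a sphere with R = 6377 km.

At departure: θ₁ = atan2(sin Δλ cos φ₂, cos φ₁ sin φ₂ − sin φ₁ cos φ₂ cos Δλ) = 254.07°
At arrival: θ₂ = atan2(sin Δλ cos φ₁, −cos φ₂ sin φ₁ + sin φ₂ cos φ₁ cos Δλ) = 328.81°
Δθ = θ₂ − θ₁ = +74.7°

+74.7°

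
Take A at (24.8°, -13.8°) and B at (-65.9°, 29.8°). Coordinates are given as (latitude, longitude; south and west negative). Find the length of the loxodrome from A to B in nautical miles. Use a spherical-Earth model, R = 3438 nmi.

5826 nmi

Δψ = ln[tan(π/4+φ₂/2)/tan(π/4+φ₁/2)] = -1.9913;  Δφ = -1.5830 rad,  Δλ = +0.7610 rad
q = Δφ/Δψ = 0.7950
d = R·√(Δφ² + q²Δλ²) = 3438·1.69466 = 5826 nmi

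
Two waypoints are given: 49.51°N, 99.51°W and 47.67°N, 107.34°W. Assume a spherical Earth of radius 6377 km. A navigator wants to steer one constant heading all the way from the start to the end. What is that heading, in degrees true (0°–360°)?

Meridional parts: M(φ₁)=+0.9974, M(φ₂)=+0.9489 → ΔM = -0.0486;  Δλ = -0.1367 rad
tan C = Δλ / ΔM = +2.8143 → C = 250.44°

250.4°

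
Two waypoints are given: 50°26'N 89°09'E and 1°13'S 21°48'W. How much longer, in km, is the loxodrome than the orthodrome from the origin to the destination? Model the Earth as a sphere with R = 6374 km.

Great circle: cos σ = sin φ₁ sin φ₂ + cos φ₁ cos φ₂ cos Δλ,  σ = 1.8174 rad → d_gc = 11583.83 km
Rhumb line: Δψ = -1.0437, q = Δφ/Δψ = 0.8637, d_rh = R√(Δφ²+q²Δλ²) = 12110.29 km
Excess = 12110.29 − 11583.83 = 526.46 ≈ 526 km

526 km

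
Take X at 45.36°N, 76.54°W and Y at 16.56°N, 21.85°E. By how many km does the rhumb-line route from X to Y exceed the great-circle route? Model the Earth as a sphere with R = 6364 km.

Great circle: cos σ = sin φ₁ sin φ₂ + cos φ₁ cos φ₂ cos Δλ,  σ = 1.4661 rad → d_gc = 9330.1 km
Rhumb line: Δψ = -0.5972, q = Δφ/Δψ = 0.8418, d_rh = R√(Δφ²+q²Δλ²) = 9739.4 km
Excess = 9739.4 − 9330.1 = 409.3 ≈ 409 km

409 km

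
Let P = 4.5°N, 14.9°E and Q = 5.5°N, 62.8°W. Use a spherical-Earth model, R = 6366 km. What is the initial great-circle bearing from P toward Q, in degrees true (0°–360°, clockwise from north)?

θ = atan2( sin Δλ·cos φ₂ ,  cos φ₁ sin φ₂ − sin φ₁ cos φ₂ cos Δλ )
  = atan2(-0.9725, +0.0789) = 274.64°

274.6°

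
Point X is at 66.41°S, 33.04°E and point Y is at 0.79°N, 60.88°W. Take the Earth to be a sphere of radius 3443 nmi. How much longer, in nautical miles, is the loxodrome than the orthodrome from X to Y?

Great circle: cos σ = sin φ₁ sin φ₂ + cos φ₁ cos φ₂ cos Δλ,  σ = 1.6108 rad → d_gc = 5546.0 nmi
Rhumb line: Δψ = +1.5801, q = Δφ/Δψ = 0.7423, d_rh = R√(Δφ²+q²Δλ²) = 5818.7 nmi
Excess = 5818.7 − 5546.0 = 272.7 ≈ 273 nmi

273 nmi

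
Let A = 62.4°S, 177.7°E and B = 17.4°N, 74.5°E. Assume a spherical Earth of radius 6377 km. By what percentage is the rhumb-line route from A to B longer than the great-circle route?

3.9%

Great circle: σ = 1.9455 rad → d_gc = Rσ = 12406.2 km
Rhumb: Δφ = +1.3928, Δλ = -1.8012, Δψ = +1.7124, q = Δφ/Δψ = 0.8133 → d_rh = R√(Δφ²+q²Δλ²) = 12890.3 km
Excess = (12890.3 − 12406.2) / 12406.2 = 484.1 / 12406.2 = 3.90% ≈ 3.9%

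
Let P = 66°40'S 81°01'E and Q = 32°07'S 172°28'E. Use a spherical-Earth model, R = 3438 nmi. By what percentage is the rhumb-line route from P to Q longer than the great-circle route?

Great circle: σ = 1.0705 rad → d_gc = Rσ = 3680.4 nmi
Rhumb: Δφ = +0.6030, Δλ = +1.5961, Δψ = +0.9851, q = Δφ/Δψ = 0.6121 → d_rh = R√(Δφ²+q²Δλ²) = 3947.3 nmi
Excess = (3947.3 − 3680.4) / 3680.4 = 266.9 / 3680.4 = 7.252% ≈ 7.3%

7.3%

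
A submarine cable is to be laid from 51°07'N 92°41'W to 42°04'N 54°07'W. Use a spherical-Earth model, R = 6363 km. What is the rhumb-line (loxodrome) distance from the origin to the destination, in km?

Rhumb course C = atan2(Δλ, Δψ) with Δψ = ln[tan(π/4+φ₂/2)/tan(π/4+φ₁/2)] = -0.2306, Δλ = +0.6731 → C = 108.91°
d = R·|Δφ| / |cos C| = 6363·0.15795 / 0.32413 = 3101 km

3101 km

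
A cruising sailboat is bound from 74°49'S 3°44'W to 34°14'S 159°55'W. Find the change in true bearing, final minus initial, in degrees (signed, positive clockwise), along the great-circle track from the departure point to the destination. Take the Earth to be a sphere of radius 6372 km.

+152.7°

Initial bearing θ₁ = atan2(sin Δλ cos φ₂, cos φ₁ sin φ₂ − sin φ₁ cos φ₂ cos Δλ) = 200.83°
Final bearing θ₂ = (initial bearing from the destination back to the start) + 180° = 353.53°
Δθ = θ₂ − θ₁ = +152.7°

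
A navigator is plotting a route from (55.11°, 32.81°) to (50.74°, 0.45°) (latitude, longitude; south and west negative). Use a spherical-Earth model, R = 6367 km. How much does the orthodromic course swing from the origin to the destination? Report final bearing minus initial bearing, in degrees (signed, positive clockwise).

Initial bearing θ₁ = atan2(sin Δλ cos φ₂, cos φ₁ sin φ₂ − sin φ₁ cos φ₂ cos Δλ) = 270.75°
Final bearing θ₂ = (initial bearing from the destination back to the start) + 180° = 244.66°
Δθ = θ₂ − θ₁ = -26.1°

-26.1°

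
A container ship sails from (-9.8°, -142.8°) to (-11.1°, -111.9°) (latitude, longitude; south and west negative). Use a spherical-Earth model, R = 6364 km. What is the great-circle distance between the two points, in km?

cos σ = sin φ₁ sin φ₂ + cos φ₁ cos φ₂ cos Δλ
      = sin(-9.80°)sin(-11.10°) + cos(-9.80°)cos(-11.10°)cos(30.90°) = 0.8625
σ = 30.402° → d = Rσ = 6364·0.53062 = 3377 km

3377 km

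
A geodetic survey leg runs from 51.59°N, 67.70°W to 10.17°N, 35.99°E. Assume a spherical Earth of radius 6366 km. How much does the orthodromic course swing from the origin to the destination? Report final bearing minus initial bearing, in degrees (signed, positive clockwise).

+69.9°

At departure: θ₁ = atan2(sin Δλ cos φ₂, cos φ₁ sin φ₂ − sin φ₁ cos φ₂ cos Δλ) = 73.01°
At arrival: θ₂ = atan2(sin Δλ cos φ₁, −cos φ₂ sin φ₁ + sin φ₂ cos φ₁ cos Δλ) = 142.87°
Δθ = θ₂ − θ₁ = +69.9°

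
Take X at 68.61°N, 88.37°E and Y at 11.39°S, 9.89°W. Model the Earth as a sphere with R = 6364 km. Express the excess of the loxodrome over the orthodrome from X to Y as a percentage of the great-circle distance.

4.9%

Great circle: σ = 1.8083 rad → d_gc = Rσ = 11507.8 km
Rhumb: Δφ = -1.3963, Δλ = -1.7150, Δψ = -1.8669, q = Δφ/Δψ = 0.7479 → d_rh = R√(Δφ²+q²Δλ²) = 12066.1 km
Excess = (12066.1 − 11507.8) / 11507.8 = 558.3 / 11507.8 = 4.851% ≈ 4.9%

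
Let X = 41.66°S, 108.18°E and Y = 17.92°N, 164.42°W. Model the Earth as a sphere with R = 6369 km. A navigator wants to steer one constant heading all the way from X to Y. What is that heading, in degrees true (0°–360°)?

Δψ = ln[tan(π/4+φ₂/2)/tan(π/4+φ₁/2)] = +1.1192
Δλ = +1.5254 rad (taken the short way round)
course = atan2(Δλ, Δψ) = 53.73°

53.7°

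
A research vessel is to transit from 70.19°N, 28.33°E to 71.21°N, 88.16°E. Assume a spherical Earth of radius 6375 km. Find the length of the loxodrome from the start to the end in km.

2203 km

Rhumb course C = atan2(Δλ, Δψ) with Δψ = ln[tan(π/4+φ₂/2)/tan(π/4+φ₁/2)] = +0.0539, Δλ = +1.0442 → C = 87.05°
d = R·|Δφ| / |cos C| = 6375·0.01780 / 0.05152 = 2203 km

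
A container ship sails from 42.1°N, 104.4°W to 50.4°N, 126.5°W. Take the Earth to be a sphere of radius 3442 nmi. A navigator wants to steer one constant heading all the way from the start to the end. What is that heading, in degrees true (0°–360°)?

298.6°

Δψ = ln[tan(π/4+φ₂/2)/tan(π/4+φ₁/2)] = +0.2101
Δλ = -0.3857 rad (taken the short way round)
course = atan2(Δλ, Δψ) = 298.57°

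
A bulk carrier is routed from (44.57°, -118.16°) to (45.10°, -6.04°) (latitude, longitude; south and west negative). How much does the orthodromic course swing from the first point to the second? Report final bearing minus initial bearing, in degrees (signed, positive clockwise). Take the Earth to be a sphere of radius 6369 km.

Initial bearing θ₁ = atan2(sin Δλ cos φ₂, cos φ₁ sin φ₂ − sin φ₁ cos φ₂ cos Δλ) = 43.41°
Final bearing θ₂ = (initial bearing from the destination back to the start) + 180° = 136.08°
Δθ = θ₂ − θ₁ = +92.7°

+92.7°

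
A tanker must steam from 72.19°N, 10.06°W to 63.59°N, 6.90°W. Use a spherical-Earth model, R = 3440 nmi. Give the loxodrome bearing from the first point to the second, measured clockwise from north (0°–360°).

Meridional parts: M(φ₁)=+1.8535, M(φ₂)=+1.4497 → ΔM = -0.4038;  Δλ = +0.0552 rad
tan C = Δλ / ΔM = -0.1366 → C = 172.22°

172.2°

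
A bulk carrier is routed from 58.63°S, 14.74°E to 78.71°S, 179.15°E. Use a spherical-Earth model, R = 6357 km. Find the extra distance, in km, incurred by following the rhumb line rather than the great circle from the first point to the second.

1818 km

Great circle: cos σ = sin φ₁ sin φ₂ + cos φ₁ cos φ₂ cos Δλ,  σ = 0.7390 rad → d_gc = 4697.9 km
Rhumb line: Δψ = -1.0441, q = Δφ/Δψ = 0.3357, d_rh = R√(Δφ²+q²Δλ²) = 6515.5 km
Excess = 6515.5 − 4697.9 = 1817.6 ≈ 1818 km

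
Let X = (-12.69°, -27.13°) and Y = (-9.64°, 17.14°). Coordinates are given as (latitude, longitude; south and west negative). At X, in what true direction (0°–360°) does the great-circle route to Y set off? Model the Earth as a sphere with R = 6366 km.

90.7°

N = sin Δλ·cos φ₂ = +0.6882;  D = cos φ₁ sin φ₂ − sin φ₁ cos φ₂ cos Δλ = -0.0083
initial course = atan2(N, D) = 90.69°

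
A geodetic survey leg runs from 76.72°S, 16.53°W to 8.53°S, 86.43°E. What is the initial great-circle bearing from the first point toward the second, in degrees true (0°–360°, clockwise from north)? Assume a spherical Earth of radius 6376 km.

N = sin Δλ·cos φ₂ = +0.9637;  D = cos φ₁ sin φ₂ − sin φ₁ cos φ₂ cos Δλ = -0.2499
initial course = atan2(N, D) = 104.54°

104.5°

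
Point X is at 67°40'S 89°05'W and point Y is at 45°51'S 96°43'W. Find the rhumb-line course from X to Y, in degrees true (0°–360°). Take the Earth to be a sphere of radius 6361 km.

Meridional parts: M(φ₁)=-1.6225, M(φ₂)=-0.9025 → ΔM = +0.7200;  Δλ = -0.1332 rad
tan C = Δλ / ΔM = -0.1850 → C = 349.52°

349.5°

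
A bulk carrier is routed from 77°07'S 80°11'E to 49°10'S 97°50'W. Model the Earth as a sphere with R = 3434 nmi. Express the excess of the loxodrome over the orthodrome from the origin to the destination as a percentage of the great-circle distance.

Great circle: σ = 0.9374 rad → d_gc = Rσ = 3219.1 nmi
Rhumb: Δφ = +0.4878, Δλ = -3.1070, Δψ = +1.1930, q = Δφ/Δψ = 0.4089 → d_rh = R√(Δφ²+q²Δλ²) = 4673.4 nmi
Excess = (4673.4 − 3219.1) / 3219.1 = 1454.3 / 3219.1 = 45.18% ≈ 45.2%

45.2%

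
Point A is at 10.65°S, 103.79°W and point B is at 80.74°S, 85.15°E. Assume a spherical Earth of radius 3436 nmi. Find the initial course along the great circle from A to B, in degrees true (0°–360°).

181.4°

θ = atan2( sin Δλ·cos φ₂ ,  cos φ₁ sin φ₂ − sin φ₁ cos φ₂ cos Δλ )
  = atan2(-0.0250, -0.9993) = 181.43°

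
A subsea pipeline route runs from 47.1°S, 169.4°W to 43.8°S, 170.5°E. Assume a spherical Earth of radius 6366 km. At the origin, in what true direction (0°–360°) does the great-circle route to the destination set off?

275.8°

N = sin Δλ·cos φ₂ = -0.2480;  D = cos φ₁ sin φ₂ − sin φ₁ cos φ₂ cos Δλ = +0.0254
initial course = atan2(N, D) = 275.84°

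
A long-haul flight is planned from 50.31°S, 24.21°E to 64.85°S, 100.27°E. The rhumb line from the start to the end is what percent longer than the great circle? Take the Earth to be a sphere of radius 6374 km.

5.7%

Great circle: σ = 0.7045 rad → d_gc = Rσ = 4490.4 km
Rhumb: Δφ = -0.2538, Δλ = +1.3275, Δψ = -0.4811, q = Δφ/Δψ = 0.5274 → d_rh = R√(Δφ²+q²Δλ²) = 4746.9 km
Excess = (4746.9 − 4490.4) / 4490.4 = 256.5 / 4490.4 = 5.71% ≈ 5.7%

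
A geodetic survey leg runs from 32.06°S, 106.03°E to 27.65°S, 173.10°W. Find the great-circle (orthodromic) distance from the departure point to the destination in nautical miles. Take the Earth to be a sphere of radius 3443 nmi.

4120 nmi

cos σ = sin φ₁ sin φ₂ + cos φ₁ cos φ₂ cos Δλ
      = sin(-32.06°)sin(-27.65°) + cos(-32.06°)cos(-27.65°)cos(80.87°) = 0.3654
σ = 68.565° → d = Rσ = 3443·1.19668 = 4120 nmi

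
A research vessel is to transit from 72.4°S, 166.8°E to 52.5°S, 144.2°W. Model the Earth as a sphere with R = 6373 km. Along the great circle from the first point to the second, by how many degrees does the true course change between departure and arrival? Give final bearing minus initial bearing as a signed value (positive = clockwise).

Initial bearing θ₁ = atan2(sin Δλ cos φ₂, cos φ₁ sin φ₂ − sin φ₁ cos φ₂ cos Δλ) = 72.96°
Final bearing θ₂ = (initial bearing from the destination back to the start) + 180° = 28.35°
Δθ = θ₂ − θ₁ = -44.6°

-44.6°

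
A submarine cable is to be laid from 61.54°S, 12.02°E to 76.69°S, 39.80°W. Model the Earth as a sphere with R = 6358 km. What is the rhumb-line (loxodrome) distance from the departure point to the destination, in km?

2581 km

Δψ = ln[tan(π/4+φ₂/2)/tan(π/4+φ₁/2)] = -0.7763;  Δφ = -0.2644 rad,  Δλ = -0.9044 rad
q = Δφ/Δψ = 0.3406
d = R·√(Δφ² + q²Δλ²) = 6358·0.40597 = 2581 km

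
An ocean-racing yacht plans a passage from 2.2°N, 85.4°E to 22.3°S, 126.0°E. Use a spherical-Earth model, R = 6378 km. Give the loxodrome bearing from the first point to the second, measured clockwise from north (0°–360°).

Meridional parts: M(φ₁)=+0.0384, M(φ₂)=-0.3994 → ΔM = -0.4378;  Δλ = +0.7086 rad
tan C = Δλ / ΔM = -1.6184 → C = 121.71°

121.7°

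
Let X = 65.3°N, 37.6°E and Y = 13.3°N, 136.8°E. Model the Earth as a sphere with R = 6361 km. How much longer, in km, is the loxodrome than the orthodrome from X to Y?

Great circle: cos σ = sin φ₁ sin φ₂ + cos φ₁ cos φ₂ cos Δλ,  σ = 1.4263 rad → d_gc = 9072.75 km
Rhumb line: Δψ = -1.2847, q = Δφ/Δψ = 0.7065, d_rh = R√(Δφ²+q²Δλ²) = 9688.30 km
Excess = 9688.30 − 9072.75 = 615.55 ≈ 616 km

616 km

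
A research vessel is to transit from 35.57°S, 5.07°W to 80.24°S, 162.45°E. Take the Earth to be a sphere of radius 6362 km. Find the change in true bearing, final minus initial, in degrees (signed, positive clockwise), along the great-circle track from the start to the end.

Initial bearing θ₁ = atan2(sin Δλ cos φ₂, cos φ₁ sin φ₂ − sin φ₁ cos φ₂ cos Δλ) = 177.66°
Final bearing θ₂ = (initial bearing from the destination back to the start) + 180° = 11.28°
Δθ = θ₂ − θ₁ = -166.4°

-166.4°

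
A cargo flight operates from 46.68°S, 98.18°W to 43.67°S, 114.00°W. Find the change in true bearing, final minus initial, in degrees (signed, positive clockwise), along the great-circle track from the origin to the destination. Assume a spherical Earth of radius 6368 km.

Initial bearing θ₁ = atan2(sin Δλ cos φ₂, cos φ₁ sin φ₂ − sin φ₁ cos φ₂ cos Δλ) = 279.38°
Final bearing θ₂ = (initial bearing from the destination back to the start) + 180° = 290.64°
Δθ = θ₂ − θ₁ = +11.3°

+11.3°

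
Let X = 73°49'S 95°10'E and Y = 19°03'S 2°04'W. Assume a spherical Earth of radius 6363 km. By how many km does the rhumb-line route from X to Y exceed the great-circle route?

644 km

Great circle: cos σ = sin φ₁ sin φ₂ + cos φ₁ cos φ₂ cos Δλ,  σ = 1.2867 rad → d_gc = 8187.3 km
Rhumb line: Δψ = +1.6119, q = Δφ/Δψ = 0.5930, d_rh = R√(Δφ²+q²Δλ²) = 8831.4 km
Excess = 8831.4 − 8187.3 = 644.1 ≈ 644 km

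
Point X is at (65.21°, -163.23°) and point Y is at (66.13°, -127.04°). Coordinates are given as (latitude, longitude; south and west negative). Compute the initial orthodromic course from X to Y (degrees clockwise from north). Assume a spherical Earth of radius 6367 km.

θ = atan2( sin Δλ·cos φ₂ ,  cos φ₁ sin φ₂ − sin φ₁ cos φ₂ cos Δλ )
  = atan2(+0.2389, +0.0869) = 70.01°

70.0°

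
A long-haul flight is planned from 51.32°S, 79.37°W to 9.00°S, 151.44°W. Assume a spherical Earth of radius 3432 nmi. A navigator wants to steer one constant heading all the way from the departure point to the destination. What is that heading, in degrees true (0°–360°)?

305.3°

Meridional parts: M(φ₁)=-1.0470, M(φ₂)=-0.1577 → ΔM = +0.8893;  Δλ = -1.2579 rad
tan C = Δλ / ΔM = -1.4144 → C = 305.26°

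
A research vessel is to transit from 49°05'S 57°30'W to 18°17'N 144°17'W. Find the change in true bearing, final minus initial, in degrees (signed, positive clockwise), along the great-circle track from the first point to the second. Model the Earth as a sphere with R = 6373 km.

At departure: θ₁ = atan2(sin Δλ cos φ₂, cos φ₁ sin φ₂ − sin φ₁ cos φ₂ cos Δλ) = 284.53°
At arrival: θ₂ = atan2(sin Δλ cos φ₁, −cos φ₂ sin φ₁ + sin φ₂ cos φ₁ cos Δλ) = 318.11°
Δθ = θ₂ − θ₁ = +33.6°

+33.6°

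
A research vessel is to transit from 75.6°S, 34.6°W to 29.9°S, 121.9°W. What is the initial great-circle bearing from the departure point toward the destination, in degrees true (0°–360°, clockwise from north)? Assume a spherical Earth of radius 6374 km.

θ = atan2( sin Δλ·cos φ₂ ,  cos φ₁ sin φ₂ − sin φ₁ cos φ₂ cos Δλ )
  = atan2(-0.8659, -0.0844) = 264.43°

264.4°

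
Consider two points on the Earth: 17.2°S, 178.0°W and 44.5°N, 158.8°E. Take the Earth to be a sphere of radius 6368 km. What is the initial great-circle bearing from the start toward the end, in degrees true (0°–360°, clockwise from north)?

342.0°

θ = atan2( sin Δλ·cos φ₂ ,  cos φ₁ sin φ₂ − sin φ₁ cos φ₂ cos Δλ )
  = atan2(-0.2810, +0.8634) = 341.97°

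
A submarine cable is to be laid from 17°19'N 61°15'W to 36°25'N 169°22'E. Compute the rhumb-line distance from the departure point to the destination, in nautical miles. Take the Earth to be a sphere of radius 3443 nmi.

Rhumb course C = atan2(Δλ, Δψ) with Δψ = ln[tan(π/4+φ₂/2)/tan(π/4+φ₁/2)] = +0.3763, Δλ = -2.2582 → C = 279.46°
d = R·|Δφ| / |cos C| = 3443·0.33336 / 0.16439 = 6982 nmi

6982 nmi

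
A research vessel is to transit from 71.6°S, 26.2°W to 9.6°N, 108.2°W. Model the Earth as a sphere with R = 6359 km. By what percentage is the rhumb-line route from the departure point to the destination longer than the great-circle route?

Great circle: σ = 1.6860 rad → d_gc = Rσ = 10721.1 km
Rhumb: Δφ = +1.4172, Δλ = -1.4312, Δψ = +1.9887, q = Δφ/Δψ = 0.7126 → d_rh = R√(Δφ²+q²Δλ²) = 11103.0 km
Excess = (11103.0 − 10721.1) / 10721.1 = 381.9 / 10721.1 = 3.56% ≈ 3.6%

3.6%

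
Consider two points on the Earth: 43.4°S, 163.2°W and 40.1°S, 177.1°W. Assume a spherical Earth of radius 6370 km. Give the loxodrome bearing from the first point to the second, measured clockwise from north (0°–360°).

Meridional parts: M(φ₁)=-0.8424, M(φ₂)=-0.7652 → ΔM = +0.0772;  Δλ = -0.2426 rad
tan C = Δλ / ΔM = -3.1414 → C = 287.66°

287.7°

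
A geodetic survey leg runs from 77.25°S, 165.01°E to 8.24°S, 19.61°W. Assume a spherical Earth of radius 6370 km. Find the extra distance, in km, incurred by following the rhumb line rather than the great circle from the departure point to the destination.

3297 km

Great circle: cos σ = sin φ₁ sin φ₂ + cos φ₁ cos φ₂ cos Δλ,  σ = 1.6488 rad → d_gc = 10502.8 km
Rhumb line: Δψ = +2.0474, q = Δφ/Δψ = 0.5883, d_rh = R√(Δφ²+q²Δλ²) = 13800.0 km
Excess = 13800.0 − 10502.8 = 3297.2 ≈ 3297 km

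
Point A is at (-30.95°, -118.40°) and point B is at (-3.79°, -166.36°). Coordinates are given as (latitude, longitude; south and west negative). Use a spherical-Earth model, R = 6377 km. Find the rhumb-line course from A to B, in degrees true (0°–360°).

Δψ = ln[tan(π/4+φ₂/2)/tan(π/4+φ₁/2)] = +0.5023
Δλ = -0.8371 rad (taken the short way round)
course = atan2(Δλ, Δψ) = 300.97°

301.0°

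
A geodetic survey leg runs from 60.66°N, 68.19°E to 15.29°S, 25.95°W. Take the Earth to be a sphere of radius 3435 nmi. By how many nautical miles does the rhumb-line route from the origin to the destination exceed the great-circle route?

192 nmi

Great circle: cos σ = sin φ₁ sin φ₂ + cos φ₁ cos φ₂ cos Δλ,  σ = 1.8380 rad → d_gc = 6313.4 nmi
Rhumb line: Δψ = -1.6103, q = Δφ/Δψ = 0.8232, d_rh = R√(Δφ²+q²Δλ²) = 6505.2 nmi
Excess = 6505.2 − 6313.4 = 191.8 ≈ 192 nmi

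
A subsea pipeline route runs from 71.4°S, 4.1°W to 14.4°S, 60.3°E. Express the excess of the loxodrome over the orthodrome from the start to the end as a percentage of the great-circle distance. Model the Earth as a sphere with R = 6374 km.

Great circle: σ = 1.1927 rad → d_gc = Rσ = 7602.0 km
Rhumb: Δφ = +0.9948, Δλ = +1.1240, Δψ = +1.5554, q = Δφ/Δψ = 0.6396 → d_rh = R√(Δφ²+q²Δλ²) = 7823.6 km
Excess = (7823.6 − 7602.0) / 7602.0 = 221.6 / 7602.0 = 2.92% ≈ 2.9%

2.9%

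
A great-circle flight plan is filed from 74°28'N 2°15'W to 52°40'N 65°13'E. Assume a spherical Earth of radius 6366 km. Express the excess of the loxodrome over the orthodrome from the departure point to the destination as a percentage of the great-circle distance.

Great circle: σ = 0.5947 rad → d_gc = Rσ = 3785.9 km
Rhumb: Δφ = -0.3805, Δλ = +1.1775, Δψ = -0.9070, q = Δφ/Δψ = 0.4195 → d_rh = R√(Δφ²+q²Δλ²) = 3969.2 km
Excess = (3969.2 − 3785.9) / 3785.9 = 183.3 / 3785.9 = 4.84% ≈ 4.8%

4.8%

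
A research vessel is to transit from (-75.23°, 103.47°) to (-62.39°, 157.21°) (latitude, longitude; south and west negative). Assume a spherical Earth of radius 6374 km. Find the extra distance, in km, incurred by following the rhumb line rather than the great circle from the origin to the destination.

Great circle: cos σ = sin φ₁ sin φ₂ + cos φ₁ cos φ₂ cos Δλ,  σ = 0.3852 rad → d_gc = 2455.3 km
Rhumb line: Δψ = +0.6396, q = Δφ/Δψ = 0.3504, d_rh = R√(Δφ²+q²Δλ²) = 2535.3 km
Excess = 2535.3 − 2455.3 = 80.0 ≈ 80 km

80 km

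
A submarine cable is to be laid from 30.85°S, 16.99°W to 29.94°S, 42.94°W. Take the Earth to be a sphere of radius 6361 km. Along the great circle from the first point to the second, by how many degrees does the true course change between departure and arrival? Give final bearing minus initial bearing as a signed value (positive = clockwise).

At departure: θ₁ = atan2(sin Δλ cos φ₂, cos φ₁ sin φ₂ − sin φ₁ cos φ₂ cos Δλ) = 265.64°
At arrival: θ₂ = atan2(sin Δλ cos φ₁, −cos φ₂ sin φ₁ + sin φ₂ cos φ₁ cos Δλ) = 278.94°
Δθ = θ₂ − θ₁ = +13.3°

+13.3°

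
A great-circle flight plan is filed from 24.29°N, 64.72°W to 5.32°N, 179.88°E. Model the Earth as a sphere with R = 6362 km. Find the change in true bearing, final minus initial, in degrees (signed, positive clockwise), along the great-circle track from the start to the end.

-44.6°

At departure: θ₁ = atan2(sin Δλ cos φ₂, cos φ₁ sin φ₂ − sin φ₁ cos φ₂ cos Δλ) = 286.13°
At arrival: θ₂ = atan2(sin Δλ cos φ₁, −cos φ₂ sin φ₁ + sin φ₂ cos φ₁ cos Δλ) = 241.57°
Δθ = θ₂ − θ₁ = -44.6°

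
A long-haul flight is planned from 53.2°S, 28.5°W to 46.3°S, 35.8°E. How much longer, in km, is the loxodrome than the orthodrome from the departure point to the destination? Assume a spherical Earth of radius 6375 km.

149 km

Great circle: cos σ = sin φ₁ sin φ₂ + cos φ₁ cos φ₂ cos Δλ,  σ = 0.7100 rad → d_gc = 4526.1 km
Rhumb line: Δψ = +0.1868, q = Δφ/Δψ = 0.6446, d_rh = R√(Δφ²+q²Δλ²) = 4675.4 km
Excess = 4675.4 − 4526.1 = 149.3 ≈ 149 km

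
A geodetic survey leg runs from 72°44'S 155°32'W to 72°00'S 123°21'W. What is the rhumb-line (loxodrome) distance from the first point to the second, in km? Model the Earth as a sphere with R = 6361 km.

1085 km

Δψ = ln[tan(π/4+φ₂/2)/tan(π/4+φ₁/2)] = +0.0423;  Δφ = +0.0128 rad,  Δλ = +0.5617 rad
q = Δφ/Δψ = 0.3029
d = R·√(Δφ² + q²Δλ²) = 6361·0.17061 = 1085 km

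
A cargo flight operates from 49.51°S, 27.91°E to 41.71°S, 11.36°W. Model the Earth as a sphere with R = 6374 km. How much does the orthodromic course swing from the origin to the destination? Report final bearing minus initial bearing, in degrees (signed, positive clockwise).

At departure: θ₁ = atan2(sin Δλ cos φ₂, cos φ₁ sin φ₂ − sin φ₁ cos φ₂ cos Δλ) = 270.91°
At arrival: θ₂ = atan2(sin Δλ cos φ₁, −cos φ₂ sin φ₁ + sin φ₂ cos φ₁ cos Δλ) = 299.58°
Δθ = θ₂ − θ₁ = +28.7°

+28.7°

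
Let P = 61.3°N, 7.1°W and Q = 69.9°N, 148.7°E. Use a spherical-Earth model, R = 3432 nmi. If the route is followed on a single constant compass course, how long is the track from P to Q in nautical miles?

3851 nmi

Rhumb course C = atan2(Δλ, Δψ) with Δψ = ln[tan(π/4+φ₂/2)/tan(π/4+φ₁/2)] = +0.3671, Δλ = +2.7192 → C = 82.31°
d = R·|Δφ| / |cos C| = 3432·0.15010 / 0.13378 = 3851 nmi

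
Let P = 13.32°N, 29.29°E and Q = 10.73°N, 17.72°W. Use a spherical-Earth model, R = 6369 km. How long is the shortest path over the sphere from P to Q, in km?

5112 km

Haversine: a = sin²(Δφ/2)+cos φ₁ cos φ₂ sin²(Δλ/2) = 0.15259;  σ = 2·atan2(√a,√(1−a))
σ = 45.987° → d = Rσ = 6369·0.80263 = 5112 km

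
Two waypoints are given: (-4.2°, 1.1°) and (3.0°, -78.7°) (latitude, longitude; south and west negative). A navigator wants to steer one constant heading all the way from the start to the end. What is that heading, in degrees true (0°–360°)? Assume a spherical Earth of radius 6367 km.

275.2°

Meridional parts: M(φ₁)=-0.0734, M(φ₂)=+0.0524 → ΔM = +0.1258;  Δλ = -1.3928 rad
tan C = Δλ / ΔM = -11.0754 → C = 275.16°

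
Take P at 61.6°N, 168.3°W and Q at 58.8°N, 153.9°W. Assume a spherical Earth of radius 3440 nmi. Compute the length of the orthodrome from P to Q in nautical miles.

Haversine: a = sin²(Δφ/2)+cos φ₁ cos φ₂ sin²(Δλ/2) = 0.00447;  σ = 2·atan2(√a,√(1−a))
σ = 7.665° → d = Rσ = 3440·0.13377 = 460 nmi

460 nmi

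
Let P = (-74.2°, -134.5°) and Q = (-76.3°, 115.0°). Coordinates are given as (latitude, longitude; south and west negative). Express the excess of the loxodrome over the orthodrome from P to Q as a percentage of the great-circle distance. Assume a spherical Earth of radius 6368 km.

16.5%

Great circle: σ = 0.4220 rad → d_gc = Rσ = 2687.5 km
Rhumb: Δφ = -0.0367, Δλ = -1.9286, Δψ = -0.1442, q = Δφ/Δψ = 0.2542 → d_rh = R√(Δφ²+q²Δλ²) = 3130.3 km
Excess = (3130.3 − 2687.5) / 2687.5 = 442.8 / 2687.5 = 16.48% ≈ 16.5%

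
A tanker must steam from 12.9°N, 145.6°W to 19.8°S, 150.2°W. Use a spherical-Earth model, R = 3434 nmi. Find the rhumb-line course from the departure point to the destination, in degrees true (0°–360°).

Meridional parts: M(φ₁)=+0.2271, M(φ₂)=-0.3527 → ΔM = -0.5797;  Δλ = -0.0803 rad
tan C = Δλ / ΔM = +0.1385 → C = 187.88°

187.9°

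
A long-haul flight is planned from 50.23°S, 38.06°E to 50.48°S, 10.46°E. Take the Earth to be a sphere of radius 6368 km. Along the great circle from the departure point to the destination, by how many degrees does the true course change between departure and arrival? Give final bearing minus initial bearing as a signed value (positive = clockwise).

At departure: θ₁ = atan2(sin Δλ cos φ₂, cos φ₁ sin φ₂ − sin φ₁ cos φ₂ cos Δλ) = 258.49°
At arrival: θ₂ = atan2(sin Δλ cos φ₁, −cos φ₂ sin φ₁ + sin φ₂ cos φ₁ cos Δλ) = 279.91°
Δθ = θ₂ − θ₁ = +21.4°

+21.4°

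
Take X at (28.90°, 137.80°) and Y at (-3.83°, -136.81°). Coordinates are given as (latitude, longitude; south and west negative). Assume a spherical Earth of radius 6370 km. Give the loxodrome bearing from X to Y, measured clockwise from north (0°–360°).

Δψ = ln[tan(π/4+φ₂/2)/tan(π/4+φ₁/2)] = -0.5942
Δλ = +1.4903 rad (taken the short way round)
course = atan2(Δλ, Δψ) = 111.74°

111.7°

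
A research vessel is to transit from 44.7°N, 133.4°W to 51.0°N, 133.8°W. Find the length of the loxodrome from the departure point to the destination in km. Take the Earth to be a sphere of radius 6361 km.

700 km

Rhumb course C = atan2(Δλ, Δψ) with Δψ = ln[tan(π/4+φ₂/2)/tan(π/4+φ₁/2)] = +0.1641, Δλ = -0.0070 → C = 357.56°
d = R·|Δφ| / |cos C| = 6361·0.10996 / 0.99910 = 700 km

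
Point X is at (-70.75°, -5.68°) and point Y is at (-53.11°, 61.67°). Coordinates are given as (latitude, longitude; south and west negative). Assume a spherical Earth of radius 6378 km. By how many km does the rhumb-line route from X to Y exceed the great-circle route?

178 km

Great circle: cos σ = sin φ₁ sin φ₂ + cos φ₁ cos φ₂ cos Δλ,  σ = 0.5894 rad → d_gc = 3759.1 km
Rhumb line: Δψ = +0.6764, q = Δφ/Δψ = 0.4552, d_rh = R√(Δφ²+q²Δλ²) = 3937.3 km
Excess = 3937.3 − 3759.1 = 178.2 ≈ 178 km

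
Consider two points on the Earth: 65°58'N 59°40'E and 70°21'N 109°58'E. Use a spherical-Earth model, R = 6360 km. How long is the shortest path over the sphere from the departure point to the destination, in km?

Haversine: a = sin²(Δφ/2)+cos φ₁ cos φ₂ sin²(Δλ/2) = 0.02620;  σ = 2·atan2(√a,√(1−a))
σ = 18.630° → d = Rσ = 6360·0.32515 = 2068 km

2068 km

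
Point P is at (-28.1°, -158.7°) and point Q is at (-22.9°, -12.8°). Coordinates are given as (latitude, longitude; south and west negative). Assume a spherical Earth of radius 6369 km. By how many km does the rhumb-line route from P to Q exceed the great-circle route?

1379 km

Great circle: cos σ = sin φ₁ sin φ₂ + cos φ₁ cos φ₂ cos Δλ,  σ = 2.0824 rad → d_gc = 13262.99 km
Rhumb line: Δψ = +0.1006, q = Δφ/Δψ = 0.9021, d_rh = R√(Δφ²+q²Δλ²) = 14642.45 km
Excess = 14642.45 − 13262.99 = 1379.46 ≈ 1379 km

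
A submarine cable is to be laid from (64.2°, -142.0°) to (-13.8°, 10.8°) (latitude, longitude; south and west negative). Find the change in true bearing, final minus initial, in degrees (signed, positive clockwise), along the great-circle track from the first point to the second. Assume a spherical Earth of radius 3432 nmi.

+132.4°

Initial bearing θ₁ = atan2(sin Δλ cos φ₂, cos φ₁ sin φ₂ − sin φ₁ cos φ₂ cos Δλ) = 33.38°
Final bearing θ₂ = (initial bearing from the destination back to the start) + 180° = 165.73°
Δθ = θ₂ − θ₁ = +132.4°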